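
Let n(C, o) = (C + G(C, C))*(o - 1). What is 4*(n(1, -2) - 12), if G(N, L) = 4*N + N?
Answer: -120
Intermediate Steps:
G(N, L) = 5*N
n(C, o) = 6*C*(-1 + o) (n(C, o) = (C + 5*C)*(o - 1) = (6*C)*(-1 + o) = 6*C*(-1 + o))
4*(n(1, -2) - 12) = 4*(6*1*(-1 - 2) - 12) = 4*(6*1*(-3) - 12) = 4*(-18 - 12) = 4*(-30) = -120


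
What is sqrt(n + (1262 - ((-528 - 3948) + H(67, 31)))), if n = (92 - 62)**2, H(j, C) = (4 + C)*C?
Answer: 3*sqrt(617) ≈ 74.518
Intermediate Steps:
H(j, C) = C*(4 + C)
n = 900 (n = 30**2 = 900)
sqrt(n + (1262 - ((-528 - 3948) + H(67, 31)))) = sqrt(900 + (1262 - ((-528 - 3948) + 31*(4 + 31)))) = sqrt(900 + (1262 - (-4476 + 31*35))) = sqrt(900 + (1262 - (-4476 + 1085))) = sqrt(900 + (1262 - 1*(-3391))) = sqrt(900 + (1262 + 3391)) = sqrt(900 + 4653) = sqrt(5553) = 3*sqrt(617)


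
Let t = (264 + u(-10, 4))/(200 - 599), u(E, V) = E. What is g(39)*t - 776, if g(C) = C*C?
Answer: -231986/133 ≈ -1744.3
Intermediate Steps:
g(C) = C²
t = -254/399 (t = (264 - 10)/(200 - 599) = 254/(-399) = 254*(-1/399) = -254/399 ≈ -0.63659)
g(39)*t - 776 = 39²*(-254/399) - 776 = 1521*(-254/399) - 776 = -128778/133 - 776 = -231986/133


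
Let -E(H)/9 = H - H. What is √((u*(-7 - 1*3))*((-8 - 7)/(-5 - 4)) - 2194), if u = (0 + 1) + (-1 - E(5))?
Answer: I*√2194 ≈ 46.84*I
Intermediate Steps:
E(H) = 0 (E(H) = -9*(H - H) = -9*0 = 0)
u = 0 (u = (0 + 1) + (-1 - 1*0) = 1 + (-1 + 0) = 1 - 1 = 0)
√((u*(-7 - 1*3))*((-8 - 7)/(-5 - 4)) - 2194) = √((0*(-7 - 1*3))*((-8 - 7)/(-5 - 4)) - 2194) = √((0*(-7 - 3))*(-15/(-9)) - 2194) = √((0*(-10))*(-15*(-⅑)) - 2194) = √(0*(5/3) - 2194) = √(0 - 2194) = √(-2194) = I*√2194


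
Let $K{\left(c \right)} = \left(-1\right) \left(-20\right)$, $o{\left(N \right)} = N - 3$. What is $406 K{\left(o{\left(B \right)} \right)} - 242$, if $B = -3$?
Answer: $7878$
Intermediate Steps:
$o{\left(N \right)} = -3 + N$ ($o{\left(N \right)} = N - 3 = -3 + N$)
$K{\left(c \right)} = 20$
$406 K{\left(o{\left(B \right)} \right)} - 242 = 406 \cdot 20 - 242 = 8120 - 242 = 7878$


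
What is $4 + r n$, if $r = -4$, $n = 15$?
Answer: $-56$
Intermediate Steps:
$4 + r n = 4 - 60 = -56$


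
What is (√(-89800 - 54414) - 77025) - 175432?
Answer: -252457 + I*√144214 ≈ -2.5246e+5 + 379.76*I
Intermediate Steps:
(√(-89800 - 54414) - 77025) - 175432 = (√(-144214) - 77025) - 175432 = (I*√144214 - 77025) - 175432 = (-77025 + I*√144214) - 175432 = -252457 + I*√144214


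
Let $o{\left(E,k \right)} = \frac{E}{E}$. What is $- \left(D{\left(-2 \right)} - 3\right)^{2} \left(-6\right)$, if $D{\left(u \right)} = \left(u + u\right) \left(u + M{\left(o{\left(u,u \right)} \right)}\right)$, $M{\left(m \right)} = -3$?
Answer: $1734$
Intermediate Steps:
$o{\left(E,k \right)} = 1$
$D{\left(u \right)} = 2 u \left(-3 + u\right)$ ($D{\left(u \right)} = \left(u + u\right) \left(u - 3\right) = 2 u \left(-3 + u\right)$)
$- \left(D{\left(-2 \right)} - 3\right)^{2} \left(-6\right) = - \left(2 \left(-2\right) \left(-3 - 2\right) - 3\right)^{2} \left(-6\right) = - \left(2 \left(-2\right) \left(-5\right) - 3\right)^{2} \left(-6\right) = - \left(20 - 3\right)^{2} \left(-6\right) = - 17^{2} \left(-6\right) = \left(-1\right) 289 \left(-6\right) = \left(-289\right) \left(-6\right) = 1734$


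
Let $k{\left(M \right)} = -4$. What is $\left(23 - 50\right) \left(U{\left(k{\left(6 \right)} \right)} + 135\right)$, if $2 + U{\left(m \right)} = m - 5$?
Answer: $-3348$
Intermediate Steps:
$U{\left(m \right)} = -7 + m$ ($U{\left(m \right)} = -2 + \left(m - 5\right) = -2 + \left(-5 + m\right) = -7 + m$)
$\left(23 - 50\right) \left(U{\left(k{\left(6 \right)} \right)} + 135\right) = \left(23 - 50\right) \left(\left(-7 - 4\right) + 135\right) = \left(23 - 50\right) \left(-11 + 135\right) = \left(-27\right) 124 = -3348$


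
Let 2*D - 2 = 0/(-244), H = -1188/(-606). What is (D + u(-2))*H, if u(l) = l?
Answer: -198/101 ≈ -1.9604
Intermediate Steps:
H = 198/101 (H = -1188*(-1/606) = 198/101 ≈ 1.9604)
D = 1 (D = 1 + (0/(-244))/2 = 1 + (0*(-1/244))/2 = 1 + (½)*0 = 1 + 0 = 1)
(D + u(-2))*H = (1 - 2)*(198/101) = -1*198/101 = -198/101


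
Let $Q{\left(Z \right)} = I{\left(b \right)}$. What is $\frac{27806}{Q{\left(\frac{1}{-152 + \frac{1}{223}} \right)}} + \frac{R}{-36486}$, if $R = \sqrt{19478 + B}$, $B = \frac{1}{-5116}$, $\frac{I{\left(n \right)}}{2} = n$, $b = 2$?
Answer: $\frac{13903}{2} - \frac{\sqrt{127451642713}}{93331188} \approx 6951.5$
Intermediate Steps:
$I{\left(n \right)} = 2 n$
$B = - \frac{1}{5116} \approx -0.00019547$
$Q{\left(Z \right)} = 4$ ($Q{\left(Z \right)} = 2 \cdot 2 = 4$)
$R = \frac{\sqrt{127451642713}}{2558}$ ($R = \sqrt{19478 - \frac{1}{5116}} = \sqrt{\frac{99649447}{5116}} = \frac{\sqrt{127451642713}}{2558} \approx 139.56$)
$\frac{27806}{Q{\left(\frac{1}{-152 + \frac{1}{223}} \right)}} + \frac{R}{-36486} = \frac{27806}{4} + \frac{\frac{1}{2558} \sqrt{127451642713}}{-36486} = 27806 \cdot \frac{1}{4} + \frac{\sqrt{127451642713}}{2558} \left(- \frac{1}{36486}\right) = \frac{13903}{2} - \frac{\sqrt{127451642713}}{93331188}$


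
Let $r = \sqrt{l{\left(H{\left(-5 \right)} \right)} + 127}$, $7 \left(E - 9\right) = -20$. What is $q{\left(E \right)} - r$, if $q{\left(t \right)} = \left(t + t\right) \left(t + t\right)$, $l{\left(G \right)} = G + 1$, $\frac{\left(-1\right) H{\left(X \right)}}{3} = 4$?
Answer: $\frac{7396}{49} - 2 \sqrt{29} \approx 140.17$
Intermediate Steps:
$E = \frac{43}{7}$ ($E = 9 + \frac{1}{7} \left(-20\right) = 9 - \frac{20}{7} = \frac{43}{7} \approx 6.1429$)
$H{\left(X \right)} = -12$ ($H{\left(X \right)} = \left(-3\right) 4 = -12$)
$l{\left(G \right)} = 1 + G$
$q{\left(t \right)} = 4 t^{2}$ ($q{\left(t \right)} = 2 t 2 t = 4 t^{2}$)
$r = 2 \sqrt{29}$ ($r = \sqrt{\left(1 - 12\right) + 127} = \sqrt{-11 + 127} = \sqrt{116} = 2 \sqrt{29} \approx 10.77$)
$q{\left(E \right)} - r = 4 \left(\frac{43}{7}\right)^{2} - 2 \sqrt{29} = 4 \cdot \frac{1849}{49} - 2 \sqrt{29} = \frac{7396}{49} - 2 \sqrt{29}$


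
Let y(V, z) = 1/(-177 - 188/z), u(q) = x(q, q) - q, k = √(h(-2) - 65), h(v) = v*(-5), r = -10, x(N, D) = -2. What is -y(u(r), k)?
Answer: √55/(-188*I + 177*√55) ≈ 0.0055362 + 0.00079289*I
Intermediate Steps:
h(v) = -5*v
k = I*√55 (k = √(-5*(-2) - 65) = √(10 - 65) = √(-55) = I*√55 ≈ 7.4162*I)
u(q) = -2 - q
-y(u(r), k) = -(-1)*I*√55/(188 + 177*(I*√55)) = -(-1)*I*√55/(188 + 177*I*√55) = I*√55/(188 + 177*I*√55)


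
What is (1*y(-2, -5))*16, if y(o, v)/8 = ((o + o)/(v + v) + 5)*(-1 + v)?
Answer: -20736/5 ≈ -4147.2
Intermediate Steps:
y(o, v) = 8*(-1 + v)*(5 + o/v) (y(o, v) = 8*(((o + o)/(v + v) + 5)*(-1 + v)) = 8*(((2*o)/((2*v)) + 5)*(-1 + v)) = 8*(((2*o)*(1/(2*v)) + 5)*(-1 + v)) = 8*((o/v + 5)*(-1 + v)) = 8*((5 + o/v)*(-1 + v)) = 8*((-1 + v)*(5 + o/v)) = 8*(-1 + v)*(5 + o/v))
(1*y(-2, -5))*16 = (1*(-40 + 8*(-2) + 40*(-5) - 8*(-2)/(-5)))*16 = (1*(-40 - 16 - 200 - 8*(-2)*(-⅕)))*16 = (1*(-40 - 16 - 200 - 16/5))*16 = (1*(-1296/5))*16 = -1296/5*16 = -20736/5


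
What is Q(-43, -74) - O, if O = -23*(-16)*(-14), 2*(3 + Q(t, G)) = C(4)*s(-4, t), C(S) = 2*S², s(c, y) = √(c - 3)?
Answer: 5149 + 16*I*√7 ≈ 5149.0 + 42.332*I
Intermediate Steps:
s(c, y) = √(-3 + c)
Q(t, G) = -3 + 16*I*√7 (Q(t, G) = -3 + ((2*4²)*√(-3 - 4))/2 = -3 + ((2*16)*√(-7))/2 = -3 + (32*(I*√7))/2 = -3 + (32*I*√7)/2 = -3 + 16*I*√7)
O = -5152 (O = 368*(-14) = -5152)
Q(-43, -74) - O = (-3 + 16*I*√7) - 1*(-5152) = (-3 + 16*I*√7) + 5152 = 5149 + 16*I*√7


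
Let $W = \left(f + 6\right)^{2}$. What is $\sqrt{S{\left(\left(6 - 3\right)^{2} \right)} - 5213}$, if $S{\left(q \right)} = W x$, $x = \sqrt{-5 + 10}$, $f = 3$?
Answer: $\sqrt{-5213 + 81 \sqrt{5}} \approx 70.936 i$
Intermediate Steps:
$W = 81$ ($W = \left(3 + 6\right)^{2} = 9^{2} = 81$)
$x = \sqrt{5} \approx 2.2361$
$S{\left(q \right)} = 81 \sqrt{5}$
$\sqrt{S{\left(\left(6 - 3\right)^{2} \right)} - 5213} = \sqrt{81 \sqrt{5} - 5213} = \sqrt{-5213 + 81 \sqrt{5}}$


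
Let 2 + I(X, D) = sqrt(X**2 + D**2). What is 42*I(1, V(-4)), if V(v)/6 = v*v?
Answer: -84 + 42*sqrt(9217) ≈ 3948.2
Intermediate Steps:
V(v) = 6*v**2 (V(v) = 6*(v*v) = 6*v**2)
I(X, D) = -2 + sqrt(D**2 + X**2) (I(X, D) = -2 + sqrt(X**2 + D**2) = -2 + sqrt(D**2 + X**2))
42*I(1, V(-4)) = 42*(-2 + sqrt((6*(-4)**2)**2 + 1**2)) = 42*(-2 + sqrt((6*16)**2 + 1)) = 42*(-2 + sqrt(96**2 + 1)) = 42*(-2 + sqrt(9216 + 1)) = 42*(-2 + sqrt(9217)) = -84 + 42*sqrt(9217)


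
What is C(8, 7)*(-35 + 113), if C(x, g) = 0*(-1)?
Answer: 0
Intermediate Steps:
C(x, g) = 0
C(8, 7)*(-35 + 113) = 0*(-35 + 113) = 0*78 = 0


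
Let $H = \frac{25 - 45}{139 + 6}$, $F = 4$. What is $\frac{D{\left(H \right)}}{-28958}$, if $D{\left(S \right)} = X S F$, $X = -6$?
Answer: $- \frac{48}{419891} \approx -0.00011432$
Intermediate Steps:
$H = - \frac{4}{29}$ ($H = - \frac{20}{145} = \left(-20\right) \frac{1}{145} = - \frac{4}{29} \approx -0.13793$)
$D{\left(S \right)} = - 24 S$ ($D{\left(S \right)} = - 6 S 4 = - 24 S$)
$\frac{D{\left(H \right)}}{-28958} = \frac{\left(-24\right) \left(- \frac{4}{29}\right)}{-28958} = \frac{96}{29} \left(- \frac{1}{28958}\right) = - \frac{48}{419891}$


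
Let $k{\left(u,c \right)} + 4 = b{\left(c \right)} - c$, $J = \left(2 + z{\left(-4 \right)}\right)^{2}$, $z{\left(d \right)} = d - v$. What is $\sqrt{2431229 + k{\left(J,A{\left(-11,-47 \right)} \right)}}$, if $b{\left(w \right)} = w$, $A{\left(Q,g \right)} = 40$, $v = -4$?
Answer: $5 \sqrt{97249} \approx 1559.2$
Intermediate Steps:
$z{\left(d \right)} = 4 + d$ ($z{\left(d \right)} = d - -4 = d + 4 = 4 + d$)
$J = 4$ ($J = \left(2 + \left(4 - 4\right)\right)^{2} = \left(2 + 0\right)^{2} = 2^{2} = 4$)
$k{\left(u,c \right)} = -4$ ($k{\left(u,c \right)} = -4 + \left(c - c\right) = -4 + 0 = -4$)
$\sqrt{2431229 + k{\left(J,A{\left(-11,-47 \right)} \right)}} = \sqrt{2431229 - 4} = \sqrt{2431225} = 5 \sqrt{97249}$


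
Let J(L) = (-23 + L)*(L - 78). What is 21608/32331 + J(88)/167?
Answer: 24623686/5399277 ≈ 4.5606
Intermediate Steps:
J(L) = (-78 + L)*(-23 + L) (J(L) = (-23 + L)*(-78 + L) = (-78 + L)*(-23 + L))
21608/32331 + J(88)/167 = 21608/32331 + (1794 + 88**2 - 101*88)/167 = 21608*(1/32331) + (1794 + 7744 - 8888)*(1/167) = 21608/32331 + 650*(1/167) = 21608/32331 + 650/167 = 24623686/5399277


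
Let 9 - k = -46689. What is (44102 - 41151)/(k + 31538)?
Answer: 2951/78236 ≈ 0.037719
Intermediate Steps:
k = 46698 (k = 9 - 1*(-46689) = 9 + 46689 = 46698)
(44102 - 41151)/(k + 31538) = (44102 - 41151)/(46698 + 31538) = 2951/78236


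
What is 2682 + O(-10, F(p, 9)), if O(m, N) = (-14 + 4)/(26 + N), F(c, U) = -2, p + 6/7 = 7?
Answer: 32179/12 ≈ 2681.6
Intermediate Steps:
p = 43/7 (p = -6/7 + 7 = 43/7 ≈ 6.1429)
O(m, N) = -10/(26 + N)
2682 + O(-10, F(p, 9)) = 2682 - 10/(26 - 2) = 2682 - 10/24 = 2682 - 10*1/24 = 2682 - 5/12 = 32179/12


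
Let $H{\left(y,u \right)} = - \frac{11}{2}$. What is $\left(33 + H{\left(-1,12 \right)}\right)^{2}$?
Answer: $\frac{3025}{4} \approx 756.25$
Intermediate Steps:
$H{\left(y,u \right)} = - \frac{11}{2}$ ($H{\left(y,u \right)} = \left(-11\right) \frac{1}{2} = - \frac{11}{2}$)
$\left(33 + H{\left(-1,12 \right)}\right)^{2} = \left(33 - \frac{11}{2}\right)^{2} = \left(\frac{55}{2}\right)^{2} = \frac{3025}{4}$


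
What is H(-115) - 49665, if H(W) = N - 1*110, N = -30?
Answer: -49805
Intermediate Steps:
H(W) = -140 (H(W) = -30 - 1*110 = -30 - 110 = -140)
H(-115) - 49665 = -140 - 49665 = -49805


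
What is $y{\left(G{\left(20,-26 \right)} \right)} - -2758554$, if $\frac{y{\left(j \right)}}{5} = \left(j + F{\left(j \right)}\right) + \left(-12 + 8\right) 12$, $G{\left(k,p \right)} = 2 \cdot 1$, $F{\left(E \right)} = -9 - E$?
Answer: $2758269$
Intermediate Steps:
$G{\left(k,p \right)} = 2$
$y{\left(j \right)} = -285$ ($y{\left(j \right)} = 5 \left(\left(j - \left(9 + j\right)\right) + \left(-12 + 8\right) 12\right) = 5 \left(-9 - 48\right) = 5 \left(-57\right) = -285$)
$y{\left(G{\left(20,-26 \right)} \right)} - -2758554 = -285 - -2758554 = -285 + 2758554 = 2758269$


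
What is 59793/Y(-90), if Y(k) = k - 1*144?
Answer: -19931/78 ≈ -255.53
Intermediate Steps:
Y(k) = -144 + k (Y(k) = k - 144 = -144 + k)
59793/Y(-90) = 59793/(-144 - 90) = 59793/(-234) = 59793*(-1/234) = -19931/78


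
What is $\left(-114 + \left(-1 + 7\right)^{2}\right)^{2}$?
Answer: $6084$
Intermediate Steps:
$\left(-114 + \left(-1 + 7\right)^{2}\right)^{2} = \left(-114 + 6^{2}\right)^{2} = \left(-114 + 36\right)^{2} = \left(-78\right)^{2} = 6084$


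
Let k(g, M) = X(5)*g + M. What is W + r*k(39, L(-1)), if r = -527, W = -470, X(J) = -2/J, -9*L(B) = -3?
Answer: 113633/15 ≈ 7575.5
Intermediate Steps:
L(B) = ⅓ (L(B) = -⅑*(-3) = ⅓)
k(g, M) = M - 2*g/5 (k(g, M) = (-2/5)*g + M = (-2*⅕)*g + M = -2*g/5 + M = M - 2*g/5)
W + r*k(39, L(-1)) = -470 - 527*(⅓ - ⅖*39) = -470 - 527*(⅓ - 78/5) = -470 - 527*(-229/15) = -470 + 120683/15 = 113633/15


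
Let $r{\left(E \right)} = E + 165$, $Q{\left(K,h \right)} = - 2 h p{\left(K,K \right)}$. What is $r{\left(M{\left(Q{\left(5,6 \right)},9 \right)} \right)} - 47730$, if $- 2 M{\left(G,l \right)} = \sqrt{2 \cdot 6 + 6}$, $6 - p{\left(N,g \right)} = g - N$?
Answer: $-47565 - \frac{3 \sqrt{2}}{2} \approx -47567.0$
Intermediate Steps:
$p{\left(N,g \right)} = 6 + N - g$ ($p{\left(N,g \right)} = 6 - \left(g - N\right) = 6 + \left(N - g\right) = 6 + N - g$)
$Q{\left(K,h \right)} = - 12 h$ ($Q{\left(K,h \right)} = - 2 h \left(6 + K - K\right) = - 2 h 6 = - 12 h$)
$M{\left(G,l \right)} = - \frac{3 \sqrt{2}}{2}$ ($M{\left(G,l \right)} = - \frac{\sqrt{2 \cdot 6 + 6}}{2} = - \frac{\sqrt{12 + 6}}{2} = - \frac{\sqrt{18}}{2} = - \frac{3 \sqrt{2}}{2}$)
$r{\left(E \right)} = 165 + E$
$r{\left(M{\left(Q{\left(5,6 \right)},9 \right)} \right)} - 47730 = \left(165 - \frac{3 \sqrt{2}}{2}\right) - 47730 = -47565 - \frac{3 \sqrt{2}}{2}$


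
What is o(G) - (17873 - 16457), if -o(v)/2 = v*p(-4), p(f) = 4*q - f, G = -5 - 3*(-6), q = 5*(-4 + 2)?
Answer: -480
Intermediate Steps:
q = -10 (q = 5*(-2) = -10)
G = 13 (G = -5 + 18 = 13)
p(f) = -40 - f (p(f) = 4*(-10) - f = -40 - f)
o(v) = 72*v (o(v) = -2*v*(-40 - 1*(-4)) = -2*v*(-40 + 4) = -2*v*(-36) = -(-72)*v = 72*v)
o(G) - (17873 - 16457) = 72*13 - (17873 - 16457) = 936 - 1*1416 = 936 - 1416 = -480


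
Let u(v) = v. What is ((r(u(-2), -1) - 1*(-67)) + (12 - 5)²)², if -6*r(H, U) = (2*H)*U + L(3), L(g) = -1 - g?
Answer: 13456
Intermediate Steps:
r(H, U) = ⅔ - H*U/3 (r(H, U) = -((2*H)*U + (-1 - 1*3))/6 = -(2*H*U + (-1 - 3))/6 = -(2*H*U - 4)/6 = -(-4 + 2*H*U)/6 = ⅔ - H*U/3)
((r(u(-2), -1) - 1*(-67)) + (12 - 5)²)² = (((⅔ - ⅓*(-2)*(-1)) - 1*(-67)) + (12 - 5)²)² = (((⅔ - ⅔) + 67) + 7²)² = ((0 + 67) + 49)² = (67 + 49)² = 116² = 13456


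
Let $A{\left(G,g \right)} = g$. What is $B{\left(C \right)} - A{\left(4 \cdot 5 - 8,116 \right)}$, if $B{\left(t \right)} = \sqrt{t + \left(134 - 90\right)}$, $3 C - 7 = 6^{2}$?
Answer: $-116 + \frac{5 \sqrt{21}}{3} \approx -108.36$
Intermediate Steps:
$C = \frac{43}{3}$ ($C = \frac{7}{3} + \frac{6^{2}}{3} = \frac{7}{3} + \frac{1}{3} \cdot 36 = \frac{7}{3} + 12 = \frac{43}{3} \approx 14.333$)
$B{\left(t \right)} = \sqrt{44 + t}$ ($B{\left(t \right)} = \sqrt{t + 44} = \sqrt{44 + t}$)
$B{\left(C \right)} - A{\left(4 \cdot 5 - 8,116 \right)} = \sqrt{44 + \frac{43}{3}} - 116 = \sqrt{\frac{175}{3}} - 116 = \frac{5 \sqrt{21}}{3} - 116 = -116 + \frac{5 \sqrt{21}}{3}$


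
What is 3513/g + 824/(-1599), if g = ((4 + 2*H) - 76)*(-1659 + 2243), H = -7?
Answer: -47001863/80308176 ≈ -0.58527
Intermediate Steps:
g = -50224 (g = ((4 + 2*(-7)) - 76)*(-1659 + 2243) = ((4 - 14) - 76)*584 = (-10 - 76)*584 = -86*584 = -50224)
3513/g + 824/(-1599) = 3513/(-50224) + 824/(-1599) = 3513*(-1/50224) + 824*(-1/1599) = -3513/50224 - 824/1599 = -47001863/80308176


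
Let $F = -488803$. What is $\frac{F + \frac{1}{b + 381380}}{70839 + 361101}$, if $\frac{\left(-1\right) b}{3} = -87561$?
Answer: $- \frac{78704981647}{69549143055} \approx -1.1316$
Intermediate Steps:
$b = 262683$ ($b = \left(-3\right) \left(-87561\right) = 262683$)
$\frac{F + \frac{1}{b + 381380}}{70839 + 361101} = \frac{-488803 + \frac{1}{262683 + 381380}}{70839 + 361101} = \frac{-488803 + \frac{1}{644063}}{431940} = \left(-488803 + \frac{1}{644063}\right) \frac{1}{431940} = \left(- \frac{314819926588}{644063}\right) \frac{1}{431940} = - \frac{78704981647}{69549143055}$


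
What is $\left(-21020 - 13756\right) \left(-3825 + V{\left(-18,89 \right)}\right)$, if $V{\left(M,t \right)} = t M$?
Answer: $188729352$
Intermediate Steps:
$V{\left(M,t \right)} = M t$
$\left(-21020 - 13756\right) \left(-3825 + V{\left(-18,89 \right)}\right) = \left(-21020 - 13756\right) \left(-3825 - 1602\right) = - 34776 \left(-3825 - 1602\right) = \left(-34776\right) \left(-5427\right) = 188729352$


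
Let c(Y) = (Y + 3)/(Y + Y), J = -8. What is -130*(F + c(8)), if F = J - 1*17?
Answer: 25285/8 ≈ 3160.6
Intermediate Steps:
c(Y) = (3 + Y)/(2*Y) (c(Y) = (3 + Y)/((2*Y)) = (3 + Y)*(1/(2*Y)) = (3 + Y)/(2*Y))
F = -25 (F = -8 - 1*17 = -8 - 17 = -25)
-130*(F + c(8)) = -130*(-25 + (½)*(3 + 8)/8) = -130*(-25 + (½)*(⅛)*11) = -130*(-25 + 11/16) = -130*(-389/16) = 25285/8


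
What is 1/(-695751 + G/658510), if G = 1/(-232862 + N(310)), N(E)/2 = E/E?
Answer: -153340638600/106686902646588601 ≈ -1.4373e-6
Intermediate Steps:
N(E) = 2 (N(E) = 2*(E/E) = 2*1 = 2)
G = -1/232860 (G = 1/(-232862 + 2) = 1/(-232860) = -1/232860 ≈ -4.2944e-6)
1/(-695751 + G/658510) = 1/(-695751 - 1/232860/658510) = 1/(-695751 - 1/232860*1/658510) = 1/(-695751 - 1/153340638600) = 1/(-106686902646588601/153340638600) = -153340638600/106686902646588601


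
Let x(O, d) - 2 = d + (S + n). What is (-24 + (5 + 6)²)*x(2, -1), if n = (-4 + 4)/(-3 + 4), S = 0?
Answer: 97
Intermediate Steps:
n = 0 (n = 0/1 = 0*1 = 0)
x(O, d) = 2 + d (x(O, d) = 2 + (d + (0 + 0)) = 2 + (d + 0) = 2 + d)
(-24 + (5 + 6)²)*x(2, -1) = (-24 + (5 + 6)²)*(2 - 1) = (-24 + 11²)*1 = (-24 + 121)*1 = 97*1 = 97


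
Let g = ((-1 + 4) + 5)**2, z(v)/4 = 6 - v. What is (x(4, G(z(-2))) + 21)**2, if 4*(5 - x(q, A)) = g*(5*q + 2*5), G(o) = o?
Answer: 206116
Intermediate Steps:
z(v) = 24 - 4*v (z(v) = 4*(6 - v) = 24 - 4*v)
g = 64 (g = (3 + 5)**2 = 8**2 = 64)
x(q, A) = -155 - 80*q (x(q, A) = 5 - 16*(5*q + 2*5) = 5 - 16*(5*q + 10) = 5 - 16*(10 + 5*q) = 5 - (640 + 320*q)/4 = 5 + (-160 - 80*q) = -155 - 80*q)
(x(4, G(z(-2))) + 21)**2 = ((-155 - 80*4) + 21)**2 = ((-155 - 320) + 21)**2 = (-475 + 21)**2 = (-454)**2 = 206116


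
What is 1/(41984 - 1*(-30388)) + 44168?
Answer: 3196526497/72372 ≈ 44168.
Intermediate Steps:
1/(41984 - 1*(-30388)) + 44168 = 1/(41984 + 30388) + 44168 = 1/72372 + 44168 = 3196526497/72372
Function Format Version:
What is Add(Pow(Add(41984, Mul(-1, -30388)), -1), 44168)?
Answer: Rational(3196526497, 72372) ≈ 44168.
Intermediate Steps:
Add(Pow(Add(41984, Mul(-1, -30388)), -1), 44168) = Add(Pow(Add(41984, 30388), -1), 44168) = Add(Pow(72372, -1), 44168) = Add(Rational(1, 72372), 44168) = Rational(3196526497, 72372)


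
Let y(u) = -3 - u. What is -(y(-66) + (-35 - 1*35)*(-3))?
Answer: -273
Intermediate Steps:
-(y(-66) + (-35 - 1*35)*(-3)) = -((-3 - 1*(-66)) + (-35 - 1*35)*(-3)) = -((-3 + 66) + (-35 - 35)*(-3)) = -(63 - 70*(-3)) = -(63 + 210) = -1*273 = -273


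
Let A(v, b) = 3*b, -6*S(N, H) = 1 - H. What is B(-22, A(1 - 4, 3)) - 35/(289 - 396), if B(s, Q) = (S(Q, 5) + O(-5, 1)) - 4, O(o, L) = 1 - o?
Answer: 961/321 ≈ 2.9938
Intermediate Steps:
S(N, H) = -⅙ + H/6 (S(N, H) = -(1 - H)/6 = -⅙ + H/6)
B(s, Q) = 8/3 (B(s, Q) = ((-⅙ + (⅙)*5) + (1 - 1*(-5))) - 4 = ((-⅙ + ⅚) + (1 + 5)) - 4 = (⅔ + 6) - 4 = 20/3 - 4 = 8/3)
B(-22, A(1 - 4, 3)) - 35/(289 - 396) = 8/3 - 35/(289 - 396) = 8/3 - 35/(-107) = 8/3 - 1/107*(-35) = 8/3 + 35/107 = 961/321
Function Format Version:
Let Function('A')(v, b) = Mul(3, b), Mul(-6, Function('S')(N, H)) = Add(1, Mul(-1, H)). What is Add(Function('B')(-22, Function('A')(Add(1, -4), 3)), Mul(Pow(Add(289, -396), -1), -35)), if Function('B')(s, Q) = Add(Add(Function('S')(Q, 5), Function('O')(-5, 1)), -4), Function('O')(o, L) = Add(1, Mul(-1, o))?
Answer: Rational(961, 321) ≈ 2.9938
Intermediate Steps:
Function('S')(N, H) = Add(Rational(-1, 6), Mul(Rational(1, 6), H)) (Function('S')(N, H) = Mul(Rational(-1, 6), Add(1, Mul(-1, H))) = Add(Rational(-1, 6), Mul(Rational(1, 6), H)))
Function('B')(s, Q) = Rational(8, 3) (Function('B')(s, Q) = Add(Add(Add(Rational(-1, 6), Mul(Rational(1, 6), 5)), Add(1, Mul(-1, -5))), -4) = Add(Add(Add(Rational(-1, 6), Rational(5, 6)), Add(1, 5)), -4) = Add(Add(Rational(2, 3), 6), -4) = Add(Rational(20, 3), -4) = Rational(8, 3))
Add(Function('B')(-22, Function('A')(Add(1, -4), 3)), Mul(Pow(Add(289, -396), -1), -35)) = Add(Rational(8, 3), Mul(Pow(Add(289, -396), -1), -35)) = Add(Rational(8, 3), Mul(Pow(-107, -1), -35)) = Add(Rational(8, 3), Mul(Rational(-1, 107), -35)) = Add(Rational(8, 3), Rational(35, 107)) = Rational(961, 321)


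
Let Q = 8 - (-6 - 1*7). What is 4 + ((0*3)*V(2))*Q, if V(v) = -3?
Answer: 4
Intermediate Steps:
Q = 21 (Q = 8 - (-6 - 7) = 8 - 1*(-13) = 8 + 13 = 21)
4 + ((0*3)*V(2))*Q = 4 + ((0*3)*(-3))*21 = 4 + (0*(-3))*21 = 4 + 0*21 = 4 + 0 = 4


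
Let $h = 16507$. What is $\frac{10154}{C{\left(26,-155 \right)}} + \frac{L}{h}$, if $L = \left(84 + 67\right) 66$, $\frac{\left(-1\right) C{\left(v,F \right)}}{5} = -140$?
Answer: $\frac{87294139}{5777450} \approx 15.109$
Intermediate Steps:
$C{\left(v,F \right)} = 700$ ($C{\left(v,F \right)} = \left(-5\right) \left(-140\right) = 700$)
$L = 9966$ ($L = 151 \cdot 66 = 9966$)
$\frac{10154}{C{\left(26,-155 \right)}} + \frac{L}{h} = \frac{10154}{700} + \frac{9966}{16507} = 10154 \cdot \frac{1}{700} + 9966 \cdot \frac{1}{16507} = \frac{5077}{350} + \frac{9966}{16507} = \frac{87294139}{5777450}$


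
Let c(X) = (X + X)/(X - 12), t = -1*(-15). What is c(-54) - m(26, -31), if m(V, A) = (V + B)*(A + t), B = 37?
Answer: 11106/11 ≈ 1009.6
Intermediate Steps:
t = 15
c(X) = 2*X/(-12 + X) (c(X) = (2*X)/(-12 + X) = 2*X/(-12 + X))
m(V, A) = (15 + A)*(37 + V) (m(V, A) = (V + 37)*(A + 15) = (37 + V)*(15 + A) = (15 + A)*(37 + V))
c(-54) - m(26, -31) = 2*(-54)/(-12 - 54) - (555 + 15*26 + 37*(-31) - 31*26) = 2*(-54)/(-66) - (555 + 390 - 1147 - 806) = 2*(-54)*(-1/66) - 1*(-1008) = 18/11 + 1008 = 11106/11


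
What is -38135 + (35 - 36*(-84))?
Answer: -35076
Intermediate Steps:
-38135 + (35 - 36*(-84)) = -38135 + (35 + 3024) = -38135 + 3059 = -35076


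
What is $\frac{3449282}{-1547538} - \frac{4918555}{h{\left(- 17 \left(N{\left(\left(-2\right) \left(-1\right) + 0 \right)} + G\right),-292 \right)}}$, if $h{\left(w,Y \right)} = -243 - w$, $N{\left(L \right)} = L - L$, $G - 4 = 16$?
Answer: $- \frac{39237037876}{773769} \approx -50709.0$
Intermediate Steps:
$G = 20$ ($G = 4 + 16 = 20$)
$N{\left(L \right)} = 0$
$\frac{3449282}{-1547538} - \frac{4918555}{h{\left(- 17 \left(N{\left(\left(-2\right) \left(-1\right) + 0 \right)} + G\right),-292 \right)}} = \frac{3449282}{-1547538} - \frac{4918555}{-243 - - 17 \left(0 + 20\right)} = 3449282 \left(- \frac{1}{1547538}\right) - \frac{4918555}{-243 - \left(-17\right) 20} = - \frac{1724641}{773769} - \frac{4918555}{-243 - -340} = - \frac{1724641}{773769} - \frac{4918555}{-243 + 340} = - \frac{1724641}{773769} - \frac{4918555}{97} = - \frac{39237037876}{773769}$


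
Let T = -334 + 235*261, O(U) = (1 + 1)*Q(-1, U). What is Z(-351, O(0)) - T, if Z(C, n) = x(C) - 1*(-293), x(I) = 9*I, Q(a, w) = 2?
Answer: -63867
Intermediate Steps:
O(U) = 4 (O(U) = (1 + 1)*2 = 2*2 = 4)
T = 61001 (T = -334 + 61335 = 61001)
Z(C, n) = 293 + 9*C (Z(C, n) = 9*C - 1*(-293) = 9*C + 293 = 293 + 9*C)
Z(-351, O(0)) - T = (293 + 9*(-351)) - 1*61001 = (293 - 3159) - 61001 = -2866 - 61001 = -63867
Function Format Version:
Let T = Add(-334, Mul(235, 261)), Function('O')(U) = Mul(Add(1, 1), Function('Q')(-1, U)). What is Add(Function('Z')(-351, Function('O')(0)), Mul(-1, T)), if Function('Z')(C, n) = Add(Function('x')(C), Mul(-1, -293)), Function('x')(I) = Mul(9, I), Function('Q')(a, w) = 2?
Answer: -63867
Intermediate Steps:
Function('O')(U) = 4 (Function('O')(U) = Mul(Add(1, 1), 2) = Mul(2, 2) = 4)
T = 61001 (T = Add(-334, 61335) = 61001)
Function('Z')(C, n) = Add(293, Mul(9, C)) (Function('Z')(C, n) = Add(Mul(9, C), Mul(-1, -293)) = Add(Mul(9, C), 293) = Add(293, Mul(9, C)))
Add(Function('Z')(-351, Function('O')(0)), Mul(-1, T)) = Add(Add(293, Mul(9, -351)), Mul(-1, 61001)) = Add(Add(293, -3159), -61001) = Add(-2866, -61001) = -63867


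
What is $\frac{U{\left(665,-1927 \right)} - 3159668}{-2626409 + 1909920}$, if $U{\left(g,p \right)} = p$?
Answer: $\frac{3161595}{716489} \approx 4.4126$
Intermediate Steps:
$\frac{U{\left(665,-1927 \right)} - 3159668}{-2626409 + 1909920} = \frac{-1927 - 3159668}{-2626409 + 1909920} = - \frac{3161595}{-716489} = \left(-3161595\right) \left(- \frac{1}{716489}\right) = \frac{3161595}{716489}$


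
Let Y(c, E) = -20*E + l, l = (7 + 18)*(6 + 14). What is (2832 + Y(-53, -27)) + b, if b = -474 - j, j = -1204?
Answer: 4602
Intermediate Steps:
l = 500 (l = 25*20 = 500)
b = 730 (b = -474 - 1*(-1204) = -474 + 1204 = 730)
Y(c, E) = 500 - 20*E (Y(c, E) = -20*E + 500 = 500 - 20*E)
(2832 + Y(-53, -27)) + b = (2832 + (500 - 20*(-27))) + 730 = (2832 + (500 + 540)) + 730 = (2832 + 1040) + 730 = 3872 + 730 = 4602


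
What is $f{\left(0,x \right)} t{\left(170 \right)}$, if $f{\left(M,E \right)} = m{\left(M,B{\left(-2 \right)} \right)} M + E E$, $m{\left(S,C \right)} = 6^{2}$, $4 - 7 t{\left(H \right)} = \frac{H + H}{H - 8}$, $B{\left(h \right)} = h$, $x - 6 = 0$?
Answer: $\frac{88}{9} \approx 9.7778$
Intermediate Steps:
$x = 6$ ($x = 6 + 0 = 6$)
$t{\left(H \right)} = \frac{4}{7} - \frac{2 H}{7 \left(-8 + H\right)}$ ($t{\left(H \right)} = \frac{4}{7} - \frac{\left(H + H\right) \frac{1}{H - 8}}{7} = \frac{4}{7} - \frac{2 H \frac{1}{-8 + H}}{7} = \frac{4}{7} - \frac{2 H}{7 \left(-8 + H\right)}$)
$m{\left(S,C \right)} = 36$
$f{\left(M,E \right)} = E^{2} + 36 M$ ($f{\left(M,E \right)} = 36 M + E E = 36 M + E^{2} = E^{2} + 36 M$)
$f{\left(0,x \right)} t{\left(170 \right)} = \left(6^{2} + 36 \cdot 0\right) \frac{2 \left(-16 + 170\right)}{7 \left(-8 + 170\right)} = \left(36 + 0\right) \frac{2}{7} \cdot \frac{1}{162} \cdot 154 = 36 \cdot \frac{2}{7} \cdot \frac{1}{162} \cdot 154 = 36 \cdot \frac{22}{81} = \frac{88}{9}$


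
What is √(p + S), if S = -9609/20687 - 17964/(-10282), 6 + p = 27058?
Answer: √305992094547898307083/106351867 ≈ 164.48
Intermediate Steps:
p = 27052 (p = -6 + 27058 = 27052)
S = 136410765/106351867 (S = -9609*1/20687 - 17964*(-1/10282) = -9609/20687 + 8982/5141 = 136410765/106351867 ≈ 1.2826)
√(p + S) = √(27052 + 136410765/106351867) = √(2877167116849/106351867) = √305992094547898307083/106351867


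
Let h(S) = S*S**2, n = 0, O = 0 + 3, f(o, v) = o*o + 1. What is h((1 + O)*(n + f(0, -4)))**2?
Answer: 4096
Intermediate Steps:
f(o, v) = 1 + o**2 (f(o, v) = o**2 + 1 = 1 + o**2)
O = 3
h(S) = S**3
h((1 + O)*(n + f(0, -4)))**2 = (((1 + 3)*(0 + (1 + 0**2)))**3)**2 = ((4*(0 + (1 + 0)))**3)**2 = ((4*(0 + 1))**3)**2 = ((4*1)**3)**2 = (4**3)**2 = 64**2 = 4096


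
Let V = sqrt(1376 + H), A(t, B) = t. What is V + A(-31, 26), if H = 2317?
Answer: -31 + sqrt(3693) ≈ 29.770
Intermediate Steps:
V = sqrt(3693) (V = sqrt(1376 + 2317) = sqrt(3693) ≈ 60.770)
V + A(-31, 26) = sqrt(3693) - 31 = -31 + sqrt(3693)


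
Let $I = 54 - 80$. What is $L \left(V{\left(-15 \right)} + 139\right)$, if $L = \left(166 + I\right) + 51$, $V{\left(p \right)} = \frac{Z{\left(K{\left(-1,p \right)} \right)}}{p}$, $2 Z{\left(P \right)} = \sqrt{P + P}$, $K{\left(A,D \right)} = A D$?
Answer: $26549 - \frac{191 \sqrt{30}}{30} \approx 26514.0$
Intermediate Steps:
$I = -26$
$Z{\left(P \right)} = \frac{\sqrt{2} \sqrt{P}}{2}$ ($Z{\left(P \right)} = \frac{\sqrt{P + P}}{2} = \frac{\sqrt{2 P}}{2} = \frac{\sqrt{2} \sqrt{P}}{2}$)
$V{\left(p \right)} = \frac{\sqrt{2} \sqrt{- p}}{2 p}$ ($V{\left(p \right)} = \frac{\frac{1}{2} \sqrt{2} \sqrt{- p}}{p} = \frac{\sqrt{2} \sqrt{- p}}{2 p}$)
$L = 191$ ($L = \left(166 - 26\right) + 51 = 140 + 51 = 191$)
$L \left(V{\left(-15 \right)} + 139\right) = 191 \left(- \frac{\sqrt{2}}{2 \sqrt{15}} + 139\right) = 191 \left(- \frac{\sqrt{2} \frac{\sqrt{15}}{15}}{2} + 139\right) = 191 \left(- \frac{\sqrt{30}}{30} + 139\right) = 191 \left(139 - \frac{\sqrt{30}}{30}\right) = 26549 - \frac{191 \sqrt{30}}{30}$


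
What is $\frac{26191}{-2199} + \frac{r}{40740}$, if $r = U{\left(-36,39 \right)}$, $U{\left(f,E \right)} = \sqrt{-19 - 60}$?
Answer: $- \frac{26191}{2199} + \frac{i \sqrt{79}}{40740} \approx -11.91 + 0.00021817 i$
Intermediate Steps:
$U{\left(f,E \right)} = i \sqrt{79}$ ($U{\left(f,E \right)} = \sqrt{-79} = i \sqrt{79}$)
$r = i \sqrt{79} \approx 8.8882 i$
$\frac{26191}{-2199} + \frac{r}{40740} = \frac{26191}{-2199} + \frac{i \sqrt{79}}{40740} = 26191 \left(- \frac{1}{2199}\right) + i \sqrt{79} \cdot \frac{1}{40740} = - \frac{26191}{2199} + \frac{i \sqrt{79}}{40740}$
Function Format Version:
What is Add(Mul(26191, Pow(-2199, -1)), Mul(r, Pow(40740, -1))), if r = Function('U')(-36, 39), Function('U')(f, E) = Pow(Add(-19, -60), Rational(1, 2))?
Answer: Add(Rational(-26191, 2199), Mul(Rational(1, 40740), I, Pow(79, Rational(1, 2)))) ≈ Add(-11.910, Mul(0.00021817, I))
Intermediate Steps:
Function('U')(f, E) = Mul(I, Pow(79, Rational(1, 2))) (Function('U')(f, E) = Pow(-79, Rational(1, 2)) = Mul(I, Pow(79, Rational(1, 2))))
r = Mul(I, Pow(79, Rational(1, 2))) ≈ Mul(8.8882, I)
Add(Mul(26191, Pow(-2199, -1)), Mul(r, Pow(40740, -1))) = Add(Mul(26191, Pow(-2199, -1)), Mul(Mul(I, Pow(79, Rational(1, 2))), Pow(40740, -1))) = Add(Mul(26191, Rational(-1, 2199)), Mul(Mul(I, Pow(79, Rational(1, 2))), Rational(1, 40740))) = Add(Rational(-26191, 2199), Mul(Rational(1, 40740), I, Pow(79, Rational(1, 2))))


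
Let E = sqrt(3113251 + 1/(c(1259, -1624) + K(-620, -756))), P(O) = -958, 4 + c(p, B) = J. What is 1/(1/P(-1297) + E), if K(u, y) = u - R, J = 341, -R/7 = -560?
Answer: 4026474/12008936389359125 + 11013168*sqrt(381918260974)/12008936389359125 ≈ 0.00056675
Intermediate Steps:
R = 3920 (R = -7*(-560) = 3920)
c(p, B) = 337 (c(p, B) = -4 + 341 = 337)
K(u, y) = -3920 + u (K(u, y) = u - 1*3920 = u - 3920 = -3920 + u)
E = 4*sqrt(381918260974)/1401 (E = sqrt(3113251 + 1/(337 + (-3920 - 620))) = sqrt(3113251 + 1/(337 - 4540)) = sqrt(3113251 + 1/(-4203)) = sqrt(3113251 - 1/4203) = sqrt(13084993952/4203) = 4*sqrt(381918260974)/1401 ≈ 1764.4)
1/(1/P(-1297) + E) = 1/(1/(-958) + 4*sqrt(381918260974)/1401) = 1/(-1/958 + 4*sqrt(381918260974)/1401)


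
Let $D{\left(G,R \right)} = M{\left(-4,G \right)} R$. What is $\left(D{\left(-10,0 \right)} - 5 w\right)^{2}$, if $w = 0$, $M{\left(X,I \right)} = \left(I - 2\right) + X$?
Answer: $0$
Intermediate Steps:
$M{\left(X,I \right)} = -2 + I + X$ ($M{\left(X,I \right)} = \left(-2 + I\right) + X = -2 + I + X$)
$D{\left(G,R \right)} = R \left(-6 + G\right)$ ($D{\left(G,R \right)} = \left(-2 + G - 4\right) R = \left(-6 + G\right) R = R \left(-6 + G\right)$)
$\left(D{\left(-10,0 \right)} - 5 w\right)^{2} = \left(0 \left(-6 - 10\right) - 0\right)^{2} = \left(0 \left(-16\right) + 0\right)^{2} = \left(0 + 0\right)^{2} = 0^{2} = 0$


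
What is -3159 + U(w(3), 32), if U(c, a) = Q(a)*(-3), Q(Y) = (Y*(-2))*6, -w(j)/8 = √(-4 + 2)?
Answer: -2007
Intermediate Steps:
w(j) = -8*I*√2 (w(j) = -8*√(-4 + 2) = -8*I*√2)
Q(Y) = -12*Y (Q(Y) = -2*Y*6 = -12*Y)
U(c, a) = 36*a (U(c, a) = -12*a*(-3) = 36*a)
-3159 + U(w(3), 32) = -3159 + 36*32 = -3159 + 1152 = -2007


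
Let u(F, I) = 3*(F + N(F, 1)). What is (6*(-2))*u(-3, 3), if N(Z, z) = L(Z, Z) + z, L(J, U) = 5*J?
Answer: 612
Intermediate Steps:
N(Z, z) = z + 5*Z (N(Z, z) = 5*Z + z = z + 5*Z)
u(F, I) = 3 + 18*F (u(F, I) = 3*(F + (1 + 5*F)) = 3*(1 + 6*F) = 3 + 18*F)
(6*(-2))*u(-3, 3) = (6*(-2))*(3 + 18*(-3)) = -12*(3 - 54) = -12*(-51) = 612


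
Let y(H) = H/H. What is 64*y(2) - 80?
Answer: -16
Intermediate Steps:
y(H) = 1
64*y(2) - 80 = 64*1 - 80 = 64 - 80 = -16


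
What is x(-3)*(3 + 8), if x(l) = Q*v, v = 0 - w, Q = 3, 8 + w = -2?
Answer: 330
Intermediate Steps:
w = -10 (w = -8 - 2 = -10)
v = 10 (v = 0 - 1*(-10) = 0 + 10 = 10)
x(l) = 30 (x(l) = 3*10 = 30)
x(-3)*(3 + 8) = 30*(3 + 8) = 30*11 = 330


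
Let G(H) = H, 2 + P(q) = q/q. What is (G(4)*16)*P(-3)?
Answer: -64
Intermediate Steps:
P(q) = -1 (P(q) = -2 + q/q = -2 + 1 = -1)
(G(4)*16)*P(-3) = (4*16)*(-1) = 64*(-1) = -64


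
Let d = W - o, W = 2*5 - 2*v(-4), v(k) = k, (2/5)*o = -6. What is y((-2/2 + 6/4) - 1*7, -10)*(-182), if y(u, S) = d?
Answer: -6006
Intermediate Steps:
o = -15 (o = (5/2)*(-6) = -15)
W = 18 (W = 2*5 - 2*(-4) = 10 + 8 = 18)
d = 33 (d = 18 - 1*(-15) = 18 + 15 = 33)
y(u, S) = 33
y((-2/2 + 6/4) - 1*7, -10)*(-182) = 33*(-182) = -6006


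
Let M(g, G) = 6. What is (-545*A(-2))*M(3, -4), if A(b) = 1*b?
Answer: 6540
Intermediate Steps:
A(b) = b
(-545*A(-2))*M(3, -4) = -545*(-2)*6 = 1090*6 = 6540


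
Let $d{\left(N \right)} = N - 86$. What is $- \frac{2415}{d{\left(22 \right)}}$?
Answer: $\frac{2415}{64} \approx 37.734$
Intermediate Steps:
$d{\left(N \right)} = -86 + N$
$- \frac{2415}{d{\left(22 \right)}} = - \frac{2415}{-86 + 22} = - \frac{2415}{-64} = \left(-2415\right) \left(- \frac{1}{64}\right) = \frac{2415}{64}$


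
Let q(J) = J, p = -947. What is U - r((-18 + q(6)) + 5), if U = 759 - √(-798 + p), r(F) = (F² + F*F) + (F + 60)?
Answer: 608 - I*√1745 ≈ 608.0 - 41.773*I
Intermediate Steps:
r(F) = 60 + F + 2*F² (r(F) = (F² + F²) + (60 + F) = 2*F² + (60 + F) = 60 + F + 2*F²)
U = 759 - I*√1745 (U = 759 - √(-798 - 947) = 759 - √(-1745) = 759 - I*√1745 ≈ 759.0 - 41.773*I)
U - r((-18 + q(6)) + 5) = (759 - I*√1745) - (60 + ((-18 + 6) + 5) + 2*((-18 + 6) + 5)²) = (759 - I*√1745) - (60 + (-12 + 5) + 2*(-12 + 5)²) = (759 - I*√1745) - (60 - 7 + 2*(-7)²) = (759 - I*√1745) - (60 - 7 + 2*49) = (759 - I*√1745) - (60 - 7 + 98) = (759 - I*√1745) - 1*151 = (759 - I*√1745) - 151 = 608 - I*√1745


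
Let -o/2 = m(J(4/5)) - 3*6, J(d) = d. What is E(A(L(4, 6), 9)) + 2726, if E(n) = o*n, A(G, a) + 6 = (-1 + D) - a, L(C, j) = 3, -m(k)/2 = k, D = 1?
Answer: 2138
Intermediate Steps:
m(k) = -2*k
A(G, a) = -6 - a (A(G, a) = -6 + ((-1 + 1) - a) = -6 + (0 - a) = -6 - a)
o = 196/5 (o = -2*(-8/5 - 3*6) = -2*(-8/5 - 18) = -2*(-98/5) = 196/5 ≈ 39.200)
E(n) = 196*n/5
E(A(L(4, 6), 9)) + 2726 = 196*(-6 - 1*9)/5 + 2726 = 196*(-6 - 9)/5 + 2726 = (196/5)*(-15) + 2726 = -588 + 2726 = 2138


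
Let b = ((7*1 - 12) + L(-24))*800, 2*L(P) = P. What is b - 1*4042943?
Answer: -4056543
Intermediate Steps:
L(P) = P/2
b = -13600 (b = ((7*1 - 12) + (1/2)*(-24))*800 = ((7 - 12) - 12)*800 = (-5 - 12)*800 = -17*800 = -13600)
b - 1*4042943 = -13600 - 1*4042943 = -13600 - 4042943 = -4056543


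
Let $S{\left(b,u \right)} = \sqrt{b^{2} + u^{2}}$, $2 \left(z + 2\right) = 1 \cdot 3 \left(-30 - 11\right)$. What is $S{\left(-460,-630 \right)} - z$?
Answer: $\frac{127}{2} + 10 \sqrt{6085} \approx 843.56$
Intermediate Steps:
$z = - \frac{127}{2}$ ($z = -2 + \frac{1 \cdot 3 \left(-30 - 11\right)}{2} = -2 + \frac{3 \left(-30 - 11\right)}{2} = -2 + \frac{3 \left(-41\right)}{2} = -2 + \frac{1}{2} \left(-123\right) = -2 - \frac{123}{2} = - \frac{127}{2} \approx -63.5$)
$S{\left(-460,-630 \right)} - z = \sqrt{\left(-460\right)^{2} + \left(-630\right)^{2}} - - \frac{127}{2} = \sqrt{211600 + 396900} + \frac{127}{2} = \sqrt{608500} + \frac{127}{2} = 10 \sqrt{6085} + \frac{127}{2} = \frac{127}{2} + 10 \sqrt{6085}$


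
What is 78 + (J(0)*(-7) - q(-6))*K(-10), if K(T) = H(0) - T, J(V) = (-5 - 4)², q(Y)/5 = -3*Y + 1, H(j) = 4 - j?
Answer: -9190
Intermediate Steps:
q(Y) = 5 - 15*Y (q(Y) = 5*(-3*Y + 1) = 5*(1 - 3*Y) = 5 - 15*Y)
J(V) = 81 (J(V) = (-9)² = 81)
K(T) = 4 - T (K(T) = (4 - 1*0) - T = (4 + 0) - T = 4 - T)
78 + (J(0)*(-7) - q(-6))*K(-10) = 78 + (81*(-7) - (5 - 15*(-6)))*(4 - 1*(-10)) = 78 + (-567 - (5 + 90))*(4 + 10) = 78 + (-567 - 1*95)*14 = 78 + (-567 - 95)*14 = 78 - 662*14 = 78 - 9268 = -9190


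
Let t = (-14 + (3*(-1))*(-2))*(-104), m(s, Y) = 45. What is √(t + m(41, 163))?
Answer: √877 ≈ 29.614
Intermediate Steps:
t = 832 (t = (-14 - 3*(-2))*(-104) = (-14 + 6)*(-104) = -8*(-104) = 832)
√(t + m(41, 163)) = √(832 + 45) = √877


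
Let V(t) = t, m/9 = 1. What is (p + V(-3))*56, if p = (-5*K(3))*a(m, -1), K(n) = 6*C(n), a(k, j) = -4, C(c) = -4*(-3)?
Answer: 80472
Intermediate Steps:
m = 9 (m = 9*1 = 9)
C(c) = 12
K(n) = 72 (K(n) = 6*12 = 72)
p = 1440 (p = -5*72*(-4) = -360*(-4) = 1440)
(p + V(-3))*56 = (1440 - 3)*56 = 1437*56 = 80472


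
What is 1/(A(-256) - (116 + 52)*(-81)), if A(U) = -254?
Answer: 1/13354 ≈ 7.4884e-5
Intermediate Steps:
1/(A(-256) - (116 + 52)*(-81)) = 1/(-254 - (116 + 52)*(-81)) = 1/(-254 - 168*(-81)) = 1/(-254 - 1*(-13608)) = 1/(-254 + 13608) = 1/13354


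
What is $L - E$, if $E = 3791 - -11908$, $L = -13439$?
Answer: $-29138$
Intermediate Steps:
$E = 15699$ ($E = 3791 + 11908 = 15699$)
$L - E = -13439 - 15699 = -29138$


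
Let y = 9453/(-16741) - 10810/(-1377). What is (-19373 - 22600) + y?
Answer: -967408626932/23052357 ≈ -41966.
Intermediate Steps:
y = 167953429/23052357 (y = 9453*(-1/16741) - 10810*(-1/1377) = -9453/16741 + 10810/1377 = 167953429/23052357 ≈ 7.2857)
(-19373 - 22600) + y = (-19373 - 22600) + 167953429/23052357 = -41973 + 167953429/23052357 = -967408626932/23052357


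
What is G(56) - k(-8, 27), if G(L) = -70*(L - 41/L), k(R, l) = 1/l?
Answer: -417829/108 ≈ -3868.8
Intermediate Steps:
G(L) = -70*L + 2870/L
G(56) - k(-8, 27) = (-70*56 + 2870/56) - 1/27 = (-3920 + 2870*(1/56)) - 1*1/27 = (-3920 + 205/4) - 1/27 = -15475/4 - 1/27 = -417829/108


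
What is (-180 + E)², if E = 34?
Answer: 21316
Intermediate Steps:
(-180 + E)² = (-180 + 34)² = (-146)² = 21316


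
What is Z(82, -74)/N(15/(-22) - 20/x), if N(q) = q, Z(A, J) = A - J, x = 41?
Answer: -140712/1055 ≈ -133.38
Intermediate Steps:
Z(82, -74)/N(15/(-22) - 20/x) = (82 - 1*(-74))/(15/(-22) - 20/41) = (82 + 74)/(15*(-1/22) - 20*1/41) = 156/(-15/22 - 20/41) = 156/(-1055/902) = 156*(-902/1055) = -140712/1055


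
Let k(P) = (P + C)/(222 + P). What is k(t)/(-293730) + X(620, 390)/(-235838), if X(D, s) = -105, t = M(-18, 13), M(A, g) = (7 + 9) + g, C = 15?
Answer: 3865438639/8693723315370 ≈ 0.00044462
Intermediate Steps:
M(A, g) = 16 + g
t = 29 (t = 16 + 13 = 29)
k(P) = (15 + P)/(222 + P) (k(P) = (P + 15)/(222 + P) = (15 + P)/(222 + P))
k(t)/(-293730) + X(620, 390)/(-235838) = ((15 + 29)/(222 + 29))/(-293730) - 105/(-235838) = (44/251)*(-1/293730) - 105*(-1/235838) = ((1/251)*44)*(-1/293730) + 105/235838 = (44/251)*(-1/293730) + 105/235838 = -22/36863115 + 105/235838 = 3865438639/8693723315370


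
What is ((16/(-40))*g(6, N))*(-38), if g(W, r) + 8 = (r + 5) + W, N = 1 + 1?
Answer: 76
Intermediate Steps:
N = 2
g(W, r) = -3 + W + r (g(W, r) = -8 + ((r + 5) + W) = -8 + ((5 + r) + W) = -8 + (5 + W + r) = -3 + W + r)
((16/(-40))*g(6, N))*(-38) = ((16/(-40))*(-3 + 6 + 2))*(-38) = ((16*(-1/40))*5)*(-38) = -⅖*5*(-38) = -2*(-38) = 76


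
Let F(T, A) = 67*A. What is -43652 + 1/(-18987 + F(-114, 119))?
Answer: -480783129/11014 ≈ -43652.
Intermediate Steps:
-43652 + 1/(-18987 + F(-114, 119)) = -43652 + 1/(-18987 + 67*119) = -43652 + 1/(-18987 + 7973) = -43652 + 1/(-11014) = -43652 - 1/11014 = -480783129/11014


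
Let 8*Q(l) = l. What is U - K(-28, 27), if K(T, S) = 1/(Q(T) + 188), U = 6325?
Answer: 2333923/369 ≈ 6325.0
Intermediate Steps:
Q(l) = l/8
K(T, S) = 1/(188 + T/8) (K(T, S) = 1/(T/8 + 188) = 1/(188 + T/8))
U - K(-28, 27) = 6325 - 8/(1504 - 28) = 6325 - 8/1476 = 6325 - 1*2/369 = 6325 - 2/369 = 2333923/369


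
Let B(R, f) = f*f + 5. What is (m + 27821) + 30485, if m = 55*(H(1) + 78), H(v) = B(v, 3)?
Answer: 63366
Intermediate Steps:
B(R, f) = 5 + f² (B(R, f) = f² + 5 = 5 + f²)
H(v) = 14 (H(v) = 5 + 3² = 5 + 9 = 14)
m = 5060 (m = 55*(14 + 78) = 55*92 = 5060)
(m + 27821) + 30485 = (5060 + 27821) + 30485 = 32881 + 30485 = 63366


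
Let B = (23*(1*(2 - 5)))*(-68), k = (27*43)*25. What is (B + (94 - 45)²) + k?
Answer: 36118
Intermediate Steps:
k = 29025 (k = 1161*25 = 29025)
B = 4692 (B = (23*(1*(-3)))*(-68) = (23*(-3))*(-68) = -69*(-68) = 4692)
(B + (94 - 45)²) + k = (4692 + (94 - 45)²) + 29025 = (4692 + 49²) + 29025 = (4692 + 2401) + 29025 = 7093 + 29025 = 36118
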